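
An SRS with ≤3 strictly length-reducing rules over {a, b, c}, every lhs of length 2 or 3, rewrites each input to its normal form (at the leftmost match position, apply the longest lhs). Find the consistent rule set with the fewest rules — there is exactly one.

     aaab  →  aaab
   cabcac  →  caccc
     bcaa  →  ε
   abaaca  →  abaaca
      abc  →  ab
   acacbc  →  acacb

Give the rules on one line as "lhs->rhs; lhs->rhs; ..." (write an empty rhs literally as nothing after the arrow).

bc->b; bca->cc; cca->

  | aaab
  | cabcac => caccc
  | bcaa => cca => ε
  | abaaca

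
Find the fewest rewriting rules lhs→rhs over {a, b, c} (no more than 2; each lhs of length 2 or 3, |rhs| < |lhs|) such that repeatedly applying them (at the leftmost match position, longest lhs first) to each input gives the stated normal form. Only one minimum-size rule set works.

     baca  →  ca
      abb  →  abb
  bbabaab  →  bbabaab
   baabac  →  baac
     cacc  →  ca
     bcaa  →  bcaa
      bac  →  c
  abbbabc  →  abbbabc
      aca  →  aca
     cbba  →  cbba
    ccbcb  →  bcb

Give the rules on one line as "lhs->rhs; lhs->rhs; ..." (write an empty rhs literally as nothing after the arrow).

  | baca => ca
  | abb
  | bbabaab
  | baabac => baac

bac->c; cc->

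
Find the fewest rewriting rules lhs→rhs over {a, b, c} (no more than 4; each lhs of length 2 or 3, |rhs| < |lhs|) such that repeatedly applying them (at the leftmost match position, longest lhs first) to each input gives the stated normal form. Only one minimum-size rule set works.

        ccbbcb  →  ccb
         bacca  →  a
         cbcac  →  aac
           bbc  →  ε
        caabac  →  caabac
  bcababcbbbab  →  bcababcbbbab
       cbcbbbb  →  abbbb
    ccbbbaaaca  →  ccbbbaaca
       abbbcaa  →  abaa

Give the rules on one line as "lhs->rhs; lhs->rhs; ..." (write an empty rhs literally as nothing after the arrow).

  | ccbbcb => ccb
  | bacca => bbca => a
  | cbcac => aac
  | bbc => ε

aaa->aa; acc->bc; bbc->; cbc->a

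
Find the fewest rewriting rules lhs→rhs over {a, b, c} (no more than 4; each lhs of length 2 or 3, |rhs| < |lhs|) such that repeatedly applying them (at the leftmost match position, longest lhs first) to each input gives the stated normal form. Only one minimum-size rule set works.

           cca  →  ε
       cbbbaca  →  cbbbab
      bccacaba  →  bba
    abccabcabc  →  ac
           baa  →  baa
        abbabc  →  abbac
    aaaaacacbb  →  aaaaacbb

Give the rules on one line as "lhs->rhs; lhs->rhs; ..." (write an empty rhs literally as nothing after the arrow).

  | cca => ε
  | cbbbaca => cbbbab
  | bccacaba => ccacaba => caba => bba
  | abccabcabc => accabcabc => abcabc => acabc => abbc => abc => ac

bc->c; ca->b; cca->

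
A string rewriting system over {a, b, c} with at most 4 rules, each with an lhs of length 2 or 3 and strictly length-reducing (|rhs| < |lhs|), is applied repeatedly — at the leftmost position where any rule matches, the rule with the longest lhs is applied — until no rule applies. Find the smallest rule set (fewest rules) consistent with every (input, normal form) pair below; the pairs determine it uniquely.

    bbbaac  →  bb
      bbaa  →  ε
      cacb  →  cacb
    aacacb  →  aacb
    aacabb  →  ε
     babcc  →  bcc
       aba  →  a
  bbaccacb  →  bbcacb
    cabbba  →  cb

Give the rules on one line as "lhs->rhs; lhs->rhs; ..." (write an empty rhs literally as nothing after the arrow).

ab->; aca->a; ba->; bac->b

  | bbbaac => bbac => bb
  | bbaa => ba => ε
  | cacb
  | aacacb => aacb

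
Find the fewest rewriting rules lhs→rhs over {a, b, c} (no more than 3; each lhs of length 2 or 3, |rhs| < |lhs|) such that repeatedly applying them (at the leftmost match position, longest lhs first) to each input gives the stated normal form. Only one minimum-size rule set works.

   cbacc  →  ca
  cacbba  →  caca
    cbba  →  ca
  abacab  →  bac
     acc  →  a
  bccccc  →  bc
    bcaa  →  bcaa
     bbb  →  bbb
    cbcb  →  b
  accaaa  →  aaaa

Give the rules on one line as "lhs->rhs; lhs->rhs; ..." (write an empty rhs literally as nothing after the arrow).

ab->b; cb->c; cc->

  | cbacc => cacc => ca
  | cacbba => cacba => caca
  | cbba => cba => ca
  | abacab => bacab => bacb => bac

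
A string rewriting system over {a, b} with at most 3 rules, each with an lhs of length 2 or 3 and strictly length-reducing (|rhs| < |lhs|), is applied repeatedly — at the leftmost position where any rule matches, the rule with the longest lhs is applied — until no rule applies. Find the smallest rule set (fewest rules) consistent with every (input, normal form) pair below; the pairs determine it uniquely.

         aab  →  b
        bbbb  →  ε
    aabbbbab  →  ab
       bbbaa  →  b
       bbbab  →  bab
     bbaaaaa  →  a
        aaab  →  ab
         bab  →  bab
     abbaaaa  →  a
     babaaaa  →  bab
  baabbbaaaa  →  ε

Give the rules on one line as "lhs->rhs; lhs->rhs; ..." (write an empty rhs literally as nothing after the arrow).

  | aab => b
  | bbbb => bb => ε
  | aabbbbab => bbbbab => bbab => ab
  | bbbaa => baa => b

aa->; bb->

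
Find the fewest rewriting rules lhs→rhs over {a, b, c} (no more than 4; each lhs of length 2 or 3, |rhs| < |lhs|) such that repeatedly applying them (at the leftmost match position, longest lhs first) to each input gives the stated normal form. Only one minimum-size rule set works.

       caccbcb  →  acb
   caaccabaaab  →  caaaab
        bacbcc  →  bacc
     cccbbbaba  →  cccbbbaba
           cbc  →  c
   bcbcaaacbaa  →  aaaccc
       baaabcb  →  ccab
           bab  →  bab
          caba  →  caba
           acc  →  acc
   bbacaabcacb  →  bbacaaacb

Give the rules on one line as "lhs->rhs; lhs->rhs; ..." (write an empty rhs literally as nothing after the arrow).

baa->cc; bc->; cac->a

  | caccbcb => acbcb => acb
  | caaccabaaab => caaccaccab => caacacab => caaaab
  | bacbcc => bacc
  | cccbbbaba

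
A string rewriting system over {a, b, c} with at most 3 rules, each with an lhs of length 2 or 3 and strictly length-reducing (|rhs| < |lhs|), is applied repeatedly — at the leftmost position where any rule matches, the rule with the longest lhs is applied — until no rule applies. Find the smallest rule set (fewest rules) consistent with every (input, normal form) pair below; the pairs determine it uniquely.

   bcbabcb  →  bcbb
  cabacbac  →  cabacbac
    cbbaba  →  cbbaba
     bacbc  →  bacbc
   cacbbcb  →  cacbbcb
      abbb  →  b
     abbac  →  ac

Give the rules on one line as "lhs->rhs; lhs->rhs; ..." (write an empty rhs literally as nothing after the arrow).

  | bcbabcb => bcbb
  | cabacbac
  | cbbaba
  | bacbc

abb->; abc->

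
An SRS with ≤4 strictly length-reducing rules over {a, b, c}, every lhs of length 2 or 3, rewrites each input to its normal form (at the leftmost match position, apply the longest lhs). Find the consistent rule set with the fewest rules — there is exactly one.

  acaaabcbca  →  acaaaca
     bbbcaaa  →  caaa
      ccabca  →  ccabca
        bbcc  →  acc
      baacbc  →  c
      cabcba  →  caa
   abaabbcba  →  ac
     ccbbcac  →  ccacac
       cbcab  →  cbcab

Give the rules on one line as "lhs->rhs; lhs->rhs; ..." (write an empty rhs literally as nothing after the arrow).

ba->; baa->b; bbc->ac; bcb->

  | acaaabcbca => acaaaca
  | bbbcaaa => bacaaa => caaa
  | ccabca
  | bbcc => acc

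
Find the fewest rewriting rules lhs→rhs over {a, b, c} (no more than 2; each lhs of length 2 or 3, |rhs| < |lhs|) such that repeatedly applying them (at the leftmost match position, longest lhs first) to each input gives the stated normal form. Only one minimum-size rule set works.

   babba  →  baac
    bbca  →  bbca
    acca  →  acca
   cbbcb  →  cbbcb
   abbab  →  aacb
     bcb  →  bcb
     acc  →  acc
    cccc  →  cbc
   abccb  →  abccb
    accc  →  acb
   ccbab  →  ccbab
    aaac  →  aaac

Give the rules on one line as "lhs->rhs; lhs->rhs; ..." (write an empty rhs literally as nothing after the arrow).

  | babba => baac
  | bbca
  | acca
  | cbbcb

bba->ac; ccc->cb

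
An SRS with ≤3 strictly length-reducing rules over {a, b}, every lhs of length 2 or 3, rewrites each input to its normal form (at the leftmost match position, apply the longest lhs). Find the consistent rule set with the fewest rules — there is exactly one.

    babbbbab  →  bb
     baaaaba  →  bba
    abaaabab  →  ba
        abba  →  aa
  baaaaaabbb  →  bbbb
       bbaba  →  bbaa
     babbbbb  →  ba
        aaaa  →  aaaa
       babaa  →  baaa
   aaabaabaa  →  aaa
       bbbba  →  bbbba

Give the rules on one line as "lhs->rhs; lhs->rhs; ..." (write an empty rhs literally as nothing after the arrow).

aab->b; ab->a

  | babbbbab => babbbab => babbab => babab => baab => bb
  | baaaaba => baaba => bba
  | abaaabab => aaaabab => aabab => bab => ba
  | abba => aba => aa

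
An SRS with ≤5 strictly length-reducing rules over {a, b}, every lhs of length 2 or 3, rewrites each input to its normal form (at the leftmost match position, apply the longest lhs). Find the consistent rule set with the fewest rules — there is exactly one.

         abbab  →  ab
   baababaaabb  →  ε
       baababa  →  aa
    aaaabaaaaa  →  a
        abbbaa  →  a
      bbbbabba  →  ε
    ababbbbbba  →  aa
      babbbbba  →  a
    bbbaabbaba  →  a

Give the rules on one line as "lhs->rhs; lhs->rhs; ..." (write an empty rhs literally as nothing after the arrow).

  | abbab => abba => ab
  | baababaaabb => ababaaabb => abaaaabb => aaaabb => babb => bab => ba => ε
  | baababa => ababa => abaa => aa
  | aaaabaaaaa => babaaaaa => baaaaaa => aaaaa => baa => a

aaa->b; ba->; bab->ba; bbb->bb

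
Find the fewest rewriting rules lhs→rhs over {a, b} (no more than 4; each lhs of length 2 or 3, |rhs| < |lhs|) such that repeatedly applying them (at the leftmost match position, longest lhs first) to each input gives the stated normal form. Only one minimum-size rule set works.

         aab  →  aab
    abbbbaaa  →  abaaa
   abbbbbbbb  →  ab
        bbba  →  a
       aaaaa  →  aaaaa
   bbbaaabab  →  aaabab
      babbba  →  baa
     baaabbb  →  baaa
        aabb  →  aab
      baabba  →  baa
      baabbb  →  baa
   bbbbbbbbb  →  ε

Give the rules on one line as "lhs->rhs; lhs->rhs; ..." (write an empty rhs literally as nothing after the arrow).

  | aab
  | abbbbaaa => abaaa
  | abbbbbbbb => abbbbb => abb => ab
  | bbba => a

bb->b; bba->; bbb->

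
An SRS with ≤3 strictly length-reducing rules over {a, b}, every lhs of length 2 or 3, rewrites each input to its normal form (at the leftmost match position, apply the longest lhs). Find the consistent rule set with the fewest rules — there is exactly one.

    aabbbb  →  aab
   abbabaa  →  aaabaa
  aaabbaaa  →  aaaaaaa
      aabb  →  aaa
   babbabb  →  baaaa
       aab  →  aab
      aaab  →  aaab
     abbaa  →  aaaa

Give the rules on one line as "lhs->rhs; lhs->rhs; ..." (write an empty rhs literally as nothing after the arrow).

bb->a; bbb->

  | aabbbb => aab
  | abbabaa => aaabaa
  | aaabbaaa => aaaaaaa
  | aabb => aaa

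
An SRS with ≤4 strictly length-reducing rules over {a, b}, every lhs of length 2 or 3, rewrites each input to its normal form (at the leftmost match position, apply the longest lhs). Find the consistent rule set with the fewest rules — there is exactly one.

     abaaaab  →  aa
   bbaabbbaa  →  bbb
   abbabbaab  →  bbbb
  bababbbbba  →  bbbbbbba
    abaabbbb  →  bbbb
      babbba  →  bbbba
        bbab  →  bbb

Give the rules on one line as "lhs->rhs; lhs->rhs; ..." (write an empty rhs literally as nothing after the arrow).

  | abaaaab => baaaab => aab => aa
  | bbaabbbaa => bbbbaa => bbb
  | abbabbaab => bbabbaab => bbbbaab => bbbb
  | bababbbbba => bbabbbbba => bbbbbbba

aab->aa; ab->b; baa->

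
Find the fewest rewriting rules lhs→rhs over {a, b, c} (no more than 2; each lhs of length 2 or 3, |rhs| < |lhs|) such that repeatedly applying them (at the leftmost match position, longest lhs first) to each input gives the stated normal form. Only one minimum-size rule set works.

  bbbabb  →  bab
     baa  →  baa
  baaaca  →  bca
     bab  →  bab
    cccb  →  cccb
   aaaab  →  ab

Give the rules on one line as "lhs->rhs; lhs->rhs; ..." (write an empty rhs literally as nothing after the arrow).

aaa->; bb->b

  | bbbabb => bbabb => babb => bab
  | baa
  | baaaca => bca
  | bab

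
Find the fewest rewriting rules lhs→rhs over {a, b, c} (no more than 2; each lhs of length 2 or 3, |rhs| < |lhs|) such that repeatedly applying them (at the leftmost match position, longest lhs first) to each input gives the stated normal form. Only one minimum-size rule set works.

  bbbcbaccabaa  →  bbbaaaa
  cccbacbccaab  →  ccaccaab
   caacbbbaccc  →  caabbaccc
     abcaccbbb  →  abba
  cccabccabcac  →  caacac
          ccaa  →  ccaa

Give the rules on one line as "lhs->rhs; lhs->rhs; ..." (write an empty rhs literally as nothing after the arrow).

  | bbbcbaccabaa => bbbaccabaa => bbbacbaaa => bbbaaaa
  | cccbacbccaab => ccacbccaab => ccaccaab
  | caacbbbaccc => caabbaccc
  | abcaccbbb => abcacbb => abcab => abba

cab->ba; cb->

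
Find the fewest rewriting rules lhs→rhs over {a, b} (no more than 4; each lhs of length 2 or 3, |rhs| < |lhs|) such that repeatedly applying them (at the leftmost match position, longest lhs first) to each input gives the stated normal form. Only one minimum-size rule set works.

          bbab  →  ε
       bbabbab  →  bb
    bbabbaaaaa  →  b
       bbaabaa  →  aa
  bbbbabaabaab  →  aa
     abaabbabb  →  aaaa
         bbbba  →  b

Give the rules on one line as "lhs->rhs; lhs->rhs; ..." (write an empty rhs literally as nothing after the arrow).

ab->a; ba->b; bbb->

  | bbab => bbb => ε
  | bbabbab => bbbbab => bab => bb
  | bbabbaaaaa => bbbbaaaaa => baaaaa => baaaa => baaa => baa => ba => b
  | bbaabaa => bbabaa => bbbaa => aa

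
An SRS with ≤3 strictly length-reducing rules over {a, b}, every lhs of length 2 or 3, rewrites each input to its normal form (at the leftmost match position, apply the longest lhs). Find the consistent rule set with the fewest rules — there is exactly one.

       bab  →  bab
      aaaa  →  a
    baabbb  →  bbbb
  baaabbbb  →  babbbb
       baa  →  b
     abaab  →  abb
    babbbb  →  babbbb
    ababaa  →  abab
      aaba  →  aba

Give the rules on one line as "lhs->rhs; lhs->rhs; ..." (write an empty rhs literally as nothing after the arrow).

aa->a; baa->b

  | bab
  | aaaa => aaa => aa => a
  | baabbb => bbbb
  | baaabbbb => babbbb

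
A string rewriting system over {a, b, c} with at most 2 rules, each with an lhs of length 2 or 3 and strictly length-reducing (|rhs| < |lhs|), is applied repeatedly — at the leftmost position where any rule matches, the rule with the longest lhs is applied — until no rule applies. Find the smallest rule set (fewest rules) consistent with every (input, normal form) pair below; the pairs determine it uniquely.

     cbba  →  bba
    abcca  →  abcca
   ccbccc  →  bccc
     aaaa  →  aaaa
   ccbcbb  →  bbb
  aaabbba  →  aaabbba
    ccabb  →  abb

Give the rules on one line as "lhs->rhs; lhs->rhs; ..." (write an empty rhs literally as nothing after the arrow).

cab->ab; cb->b

  | cbba => bba
  | abcca
  | ccbccc => cbccc => bccc
  | aaaa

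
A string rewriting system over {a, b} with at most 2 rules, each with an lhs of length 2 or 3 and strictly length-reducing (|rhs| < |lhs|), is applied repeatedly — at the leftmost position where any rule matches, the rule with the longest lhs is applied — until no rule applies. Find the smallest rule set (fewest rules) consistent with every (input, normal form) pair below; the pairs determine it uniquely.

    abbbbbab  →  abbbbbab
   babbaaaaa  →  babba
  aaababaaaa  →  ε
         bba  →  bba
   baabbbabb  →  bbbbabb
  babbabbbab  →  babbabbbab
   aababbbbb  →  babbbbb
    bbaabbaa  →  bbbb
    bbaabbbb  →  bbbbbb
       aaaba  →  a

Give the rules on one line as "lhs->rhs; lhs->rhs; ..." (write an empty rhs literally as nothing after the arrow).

aa->; aba->a

  | abbbbbab
  | babbaaaaa => babbaaa => babba
  | aaababaaaa => ababaaaa => abaaaa => aaaa => aa => ε
  | bba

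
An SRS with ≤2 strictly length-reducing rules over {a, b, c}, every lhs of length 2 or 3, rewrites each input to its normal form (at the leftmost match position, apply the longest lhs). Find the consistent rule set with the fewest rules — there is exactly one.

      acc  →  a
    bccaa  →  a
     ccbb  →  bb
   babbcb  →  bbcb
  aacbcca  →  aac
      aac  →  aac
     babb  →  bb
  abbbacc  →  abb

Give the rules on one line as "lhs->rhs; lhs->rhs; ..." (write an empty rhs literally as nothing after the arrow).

ba->; cc->

  | acc => a
  | bccaa => baa => a
  | ccbb => bb
  | babbcb => bbcb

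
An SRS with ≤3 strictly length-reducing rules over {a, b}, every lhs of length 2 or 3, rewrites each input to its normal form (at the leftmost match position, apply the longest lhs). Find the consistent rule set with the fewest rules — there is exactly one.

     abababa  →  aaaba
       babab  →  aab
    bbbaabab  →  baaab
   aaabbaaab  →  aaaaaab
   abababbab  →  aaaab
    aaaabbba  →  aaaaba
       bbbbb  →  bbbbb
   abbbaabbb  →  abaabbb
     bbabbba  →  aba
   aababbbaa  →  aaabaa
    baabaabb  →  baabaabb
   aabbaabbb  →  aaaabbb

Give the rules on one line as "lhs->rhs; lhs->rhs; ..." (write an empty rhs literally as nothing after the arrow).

bab->ab; bba->a

  | abababa => aababa => aaaba
  | babab => abab => aab
  | bbbaabab => baabab => baaab
  | aaabbaaab => aaaaaab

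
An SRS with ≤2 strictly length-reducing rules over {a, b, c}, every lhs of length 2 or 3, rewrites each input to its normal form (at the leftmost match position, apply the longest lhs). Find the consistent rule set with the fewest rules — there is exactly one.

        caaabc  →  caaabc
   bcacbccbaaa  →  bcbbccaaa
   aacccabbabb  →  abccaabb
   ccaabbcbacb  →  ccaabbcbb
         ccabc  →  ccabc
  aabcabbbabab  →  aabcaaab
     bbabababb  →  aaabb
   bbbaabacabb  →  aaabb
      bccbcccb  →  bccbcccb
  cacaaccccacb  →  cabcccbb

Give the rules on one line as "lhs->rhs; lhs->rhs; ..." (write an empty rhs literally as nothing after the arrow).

ac->b; ba->a

  | caaabc
  | bcacbccbaaa => bcbbccbaaa => bcbbccaaa
  | aacccabbabb => abccabbabb => abccababb => abccaabb
  | ccaabbcbacb => ccaabbcacb => ccaabbcbb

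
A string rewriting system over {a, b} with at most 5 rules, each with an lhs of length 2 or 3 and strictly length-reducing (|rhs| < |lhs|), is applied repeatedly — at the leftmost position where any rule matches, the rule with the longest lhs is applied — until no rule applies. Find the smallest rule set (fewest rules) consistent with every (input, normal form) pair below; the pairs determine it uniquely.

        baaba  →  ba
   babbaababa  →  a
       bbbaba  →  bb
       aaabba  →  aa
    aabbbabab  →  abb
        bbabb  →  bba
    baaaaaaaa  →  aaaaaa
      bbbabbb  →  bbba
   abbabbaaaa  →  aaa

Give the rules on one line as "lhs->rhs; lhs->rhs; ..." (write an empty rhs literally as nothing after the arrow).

aab->a; aba->a; baa->; bab->ba

  | baaba => ba
  | babbaababa => babaababa => baaababa => ababa => aba => a
  | bbbaba => bbbaa => bb
  | aaabba => aaba => aa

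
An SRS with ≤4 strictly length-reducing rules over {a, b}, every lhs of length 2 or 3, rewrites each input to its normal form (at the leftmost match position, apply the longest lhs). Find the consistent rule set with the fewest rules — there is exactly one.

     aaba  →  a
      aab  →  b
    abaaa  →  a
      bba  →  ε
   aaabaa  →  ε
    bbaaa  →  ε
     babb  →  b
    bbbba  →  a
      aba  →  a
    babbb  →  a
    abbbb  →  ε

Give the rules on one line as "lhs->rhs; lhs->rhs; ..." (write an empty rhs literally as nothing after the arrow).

  | aaba => ba => a
  | aab => b
  | abaaa => aaa => a
  | bba => aa => ε

aa->; ab->; ba->a; bb->a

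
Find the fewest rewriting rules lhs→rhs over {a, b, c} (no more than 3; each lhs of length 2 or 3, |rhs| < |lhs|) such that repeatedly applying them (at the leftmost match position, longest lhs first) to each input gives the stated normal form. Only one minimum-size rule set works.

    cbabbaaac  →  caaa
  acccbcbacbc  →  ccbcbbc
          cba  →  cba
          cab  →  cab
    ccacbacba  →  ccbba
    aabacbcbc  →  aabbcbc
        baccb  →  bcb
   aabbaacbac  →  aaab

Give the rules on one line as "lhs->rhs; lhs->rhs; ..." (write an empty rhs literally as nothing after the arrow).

  | cbabbaaac => cbabaaac => cbaaaac => caaaac => caaa
  | acccbcbacbc => ccbcbacbc => ccbcbbc
  | cba
  | cab

ac->; baa->aa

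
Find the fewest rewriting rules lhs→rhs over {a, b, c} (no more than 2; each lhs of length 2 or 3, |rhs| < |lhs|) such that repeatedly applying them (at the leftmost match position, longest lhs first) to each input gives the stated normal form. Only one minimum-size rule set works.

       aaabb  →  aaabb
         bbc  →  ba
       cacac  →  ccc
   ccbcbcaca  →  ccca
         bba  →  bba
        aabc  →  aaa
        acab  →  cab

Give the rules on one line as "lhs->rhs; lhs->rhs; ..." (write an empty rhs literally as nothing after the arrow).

ac->c; bc->a

  | aaabb
  | bbc => ba
  | cacac => ccac => ccc
  | ccbcbcaca => ccabcaca => ccaaaca => ccaaca => ccaca => ccca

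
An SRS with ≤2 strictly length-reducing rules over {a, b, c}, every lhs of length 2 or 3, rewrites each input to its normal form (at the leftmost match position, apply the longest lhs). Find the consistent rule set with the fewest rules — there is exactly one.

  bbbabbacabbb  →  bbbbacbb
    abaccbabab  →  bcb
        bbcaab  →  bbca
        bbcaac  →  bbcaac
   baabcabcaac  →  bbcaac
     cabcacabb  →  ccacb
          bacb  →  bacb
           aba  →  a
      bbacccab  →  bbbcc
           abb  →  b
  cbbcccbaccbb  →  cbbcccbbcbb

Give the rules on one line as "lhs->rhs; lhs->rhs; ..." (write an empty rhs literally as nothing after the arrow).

  | bbbabbacabbb => bbbbacabbb => bbbbacbb
  | abaccbabab => accbabab => bcbabab => bcbab => bcb
  | bbcaab => bbca
  | bbcaac

ab->; acc->bc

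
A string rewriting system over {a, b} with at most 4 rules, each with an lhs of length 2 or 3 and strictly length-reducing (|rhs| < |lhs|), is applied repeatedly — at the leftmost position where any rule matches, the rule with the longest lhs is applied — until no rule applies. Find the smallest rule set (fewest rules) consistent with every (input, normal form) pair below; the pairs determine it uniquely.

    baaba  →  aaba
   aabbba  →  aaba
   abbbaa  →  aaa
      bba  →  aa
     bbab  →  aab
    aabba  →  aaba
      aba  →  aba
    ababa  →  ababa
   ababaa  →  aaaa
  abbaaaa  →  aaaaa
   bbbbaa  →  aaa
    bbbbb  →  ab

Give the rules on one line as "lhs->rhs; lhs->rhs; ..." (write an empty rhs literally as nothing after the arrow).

  | baaba => aaba
  | aabbba => aabba => aaba
  | abbbaa => abbaa => abaa => aaa
  | bba => aa

abb->ab; baa->aa; bb->a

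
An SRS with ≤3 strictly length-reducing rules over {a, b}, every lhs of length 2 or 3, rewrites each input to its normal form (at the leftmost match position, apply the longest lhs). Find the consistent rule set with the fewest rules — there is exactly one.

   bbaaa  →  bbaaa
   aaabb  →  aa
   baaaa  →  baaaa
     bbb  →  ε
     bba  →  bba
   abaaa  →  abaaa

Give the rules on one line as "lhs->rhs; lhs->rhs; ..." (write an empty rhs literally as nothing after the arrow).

  | bbaaa
  | aaabb => aa
  | baaaa
  | bbb => ε

abb->; bbb->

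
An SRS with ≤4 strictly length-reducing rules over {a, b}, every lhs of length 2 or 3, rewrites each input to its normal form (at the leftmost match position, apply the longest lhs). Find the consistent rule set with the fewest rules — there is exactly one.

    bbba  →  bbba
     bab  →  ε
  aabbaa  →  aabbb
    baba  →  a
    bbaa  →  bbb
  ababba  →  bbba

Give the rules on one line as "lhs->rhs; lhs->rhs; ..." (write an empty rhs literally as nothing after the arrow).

  | bbba
  | bab => ε
  | aabbaa => aabbb
  | baba => a

aba->b; baa->bb; bab->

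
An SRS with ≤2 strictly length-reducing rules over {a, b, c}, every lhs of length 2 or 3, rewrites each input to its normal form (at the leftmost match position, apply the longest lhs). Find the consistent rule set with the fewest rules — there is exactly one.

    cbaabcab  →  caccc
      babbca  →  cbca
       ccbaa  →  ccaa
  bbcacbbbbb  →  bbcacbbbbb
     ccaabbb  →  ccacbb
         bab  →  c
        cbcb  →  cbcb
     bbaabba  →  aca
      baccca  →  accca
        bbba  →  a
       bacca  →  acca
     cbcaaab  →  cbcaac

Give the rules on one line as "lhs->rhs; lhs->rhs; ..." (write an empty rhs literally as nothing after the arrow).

  | cbaabcab => caabcab => caccab => caccc
  | babbca => abbca => cbca
  | ccbaa => ccaa
  | bbcacbbbbb

ab->c; ba->a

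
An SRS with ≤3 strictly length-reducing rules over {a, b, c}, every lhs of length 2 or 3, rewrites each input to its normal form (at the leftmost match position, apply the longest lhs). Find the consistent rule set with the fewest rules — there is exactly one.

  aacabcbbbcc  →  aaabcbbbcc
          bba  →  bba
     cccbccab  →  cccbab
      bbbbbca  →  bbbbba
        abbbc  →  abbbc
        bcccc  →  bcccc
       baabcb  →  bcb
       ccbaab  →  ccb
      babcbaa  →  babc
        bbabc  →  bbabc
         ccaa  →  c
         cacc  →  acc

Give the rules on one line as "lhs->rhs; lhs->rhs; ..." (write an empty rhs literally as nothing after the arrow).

  | aacabcbbbcc => aaabcbbbcc
  | bba
  | cccbccab => cccbcab => cccbab
  | bbbbbca => bbbbba

baa->; ca->a; caa->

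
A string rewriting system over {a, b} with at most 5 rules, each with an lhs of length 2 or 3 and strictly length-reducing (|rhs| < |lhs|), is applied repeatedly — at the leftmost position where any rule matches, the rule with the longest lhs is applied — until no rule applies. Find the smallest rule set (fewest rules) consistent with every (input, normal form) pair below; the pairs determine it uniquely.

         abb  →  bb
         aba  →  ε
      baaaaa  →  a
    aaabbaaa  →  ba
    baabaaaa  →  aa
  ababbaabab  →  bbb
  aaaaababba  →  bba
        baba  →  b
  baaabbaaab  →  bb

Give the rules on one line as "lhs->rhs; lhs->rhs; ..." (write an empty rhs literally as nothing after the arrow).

aaa->a; ab->b; aba->; baa->

  | abb => bb
  | aba => ε
  | baaaaa => aaa => a
  | aaabbaaa => abbaaa => bbaaa => ba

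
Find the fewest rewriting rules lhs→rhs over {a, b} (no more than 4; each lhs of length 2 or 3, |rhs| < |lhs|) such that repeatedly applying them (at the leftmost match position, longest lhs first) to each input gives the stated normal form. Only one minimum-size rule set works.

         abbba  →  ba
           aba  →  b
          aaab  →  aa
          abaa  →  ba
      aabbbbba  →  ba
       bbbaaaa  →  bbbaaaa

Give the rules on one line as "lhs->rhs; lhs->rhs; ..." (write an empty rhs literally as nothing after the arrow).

ab->; aba->b; abb->

  | abbba => ba
  | aba => b
  | aaab => aa
  | abaa => ba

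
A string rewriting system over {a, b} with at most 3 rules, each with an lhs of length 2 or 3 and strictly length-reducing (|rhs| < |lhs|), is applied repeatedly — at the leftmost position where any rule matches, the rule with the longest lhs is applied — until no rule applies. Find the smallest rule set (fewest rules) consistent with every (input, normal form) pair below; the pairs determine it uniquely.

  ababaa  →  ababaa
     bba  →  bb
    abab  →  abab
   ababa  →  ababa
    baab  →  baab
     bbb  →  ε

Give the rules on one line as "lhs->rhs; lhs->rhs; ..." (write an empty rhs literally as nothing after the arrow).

  | ababaa
  | bba => bb
  | abab
  | ababa

bba->bb; bbb->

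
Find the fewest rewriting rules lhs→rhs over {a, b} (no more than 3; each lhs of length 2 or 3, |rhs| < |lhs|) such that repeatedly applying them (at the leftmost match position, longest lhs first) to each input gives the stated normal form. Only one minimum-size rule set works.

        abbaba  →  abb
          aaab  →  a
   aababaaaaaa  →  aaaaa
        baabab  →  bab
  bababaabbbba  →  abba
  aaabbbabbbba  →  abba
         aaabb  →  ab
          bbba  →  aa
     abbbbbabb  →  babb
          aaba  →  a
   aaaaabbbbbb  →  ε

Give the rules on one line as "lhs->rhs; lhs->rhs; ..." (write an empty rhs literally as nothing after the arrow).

  | abbaba => abb
  | aaab => a
  | aababaaaaaa => abaaaaaa => aaaaa
  | baabab => bab

aab->; aba->; bbb->a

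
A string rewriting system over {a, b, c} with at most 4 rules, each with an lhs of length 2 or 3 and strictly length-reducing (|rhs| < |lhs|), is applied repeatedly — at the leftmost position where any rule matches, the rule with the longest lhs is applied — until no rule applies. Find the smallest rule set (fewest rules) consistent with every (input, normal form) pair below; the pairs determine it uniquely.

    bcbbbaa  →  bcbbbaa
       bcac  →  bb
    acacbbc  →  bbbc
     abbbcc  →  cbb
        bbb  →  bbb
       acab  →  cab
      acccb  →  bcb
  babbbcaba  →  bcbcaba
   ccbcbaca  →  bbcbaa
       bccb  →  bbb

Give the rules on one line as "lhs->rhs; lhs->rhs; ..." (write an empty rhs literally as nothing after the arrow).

  | bcbbbaa
  | bcac => bcc => bb
  | acacbbc => cacbbc => ccbbc => bbbc
  | abbbcc => cbcc => cbb

abb->c; ac->c; bac->ba; cc->b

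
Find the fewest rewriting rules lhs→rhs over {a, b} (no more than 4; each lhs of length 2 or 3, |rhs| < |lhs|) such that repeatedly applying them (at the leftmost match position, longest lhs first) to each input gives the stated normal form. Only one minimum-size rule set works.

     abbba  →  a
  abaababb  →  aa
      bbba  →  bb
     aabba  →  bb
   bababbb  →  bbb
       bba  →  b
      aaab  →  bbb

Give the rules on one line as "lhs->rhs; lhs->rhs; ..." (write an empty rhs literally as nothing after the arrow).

aaa->bb; abb->a; ba->

  | abbba => aba => a
  | abaababb => aababb => aabb => aa
  | bbba => bb
  | aabba => aaa => bb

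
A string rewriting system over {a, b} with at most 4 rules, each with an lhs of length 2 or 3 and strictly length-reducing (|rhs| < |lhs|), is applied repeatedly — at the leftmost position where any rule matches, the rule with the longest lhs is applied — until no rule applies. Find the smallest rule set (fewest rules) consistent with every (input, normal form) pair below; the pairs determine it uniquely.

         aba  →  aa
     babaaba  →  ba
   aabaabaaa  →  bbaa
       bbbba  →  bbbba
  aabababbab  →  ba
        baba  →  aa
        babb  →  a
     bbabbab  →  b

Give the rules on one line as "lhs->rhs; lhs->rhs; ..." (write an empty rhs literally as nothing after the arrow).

  | aba => aa
  | babaaba => aaaba => aaba => ba
  | aabaabaaa => baabaaa => bbaaa => bbaa
  | bbbba

aaa->aa; aab->b; ab->a; bab->a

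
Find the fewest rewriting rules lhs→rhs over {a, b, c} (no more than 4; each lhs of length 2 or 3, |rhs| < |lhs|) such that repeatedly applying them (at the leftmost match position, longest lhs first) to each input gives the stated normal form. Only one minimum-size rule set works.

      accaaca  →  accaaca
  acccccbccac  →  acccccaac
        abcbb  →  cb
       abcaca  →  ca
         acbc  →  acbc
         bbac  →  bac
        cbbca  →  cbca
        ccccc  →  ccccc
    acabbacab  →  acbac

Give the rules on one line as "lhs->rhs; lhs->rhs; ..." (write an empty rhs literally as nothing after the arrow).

  | accaaca
  | acccccbccac => acccccaac
  | abcbb => cbb => cb
  | abcaca => caca => ca

ab->; bb->b; bcc->a; cac->c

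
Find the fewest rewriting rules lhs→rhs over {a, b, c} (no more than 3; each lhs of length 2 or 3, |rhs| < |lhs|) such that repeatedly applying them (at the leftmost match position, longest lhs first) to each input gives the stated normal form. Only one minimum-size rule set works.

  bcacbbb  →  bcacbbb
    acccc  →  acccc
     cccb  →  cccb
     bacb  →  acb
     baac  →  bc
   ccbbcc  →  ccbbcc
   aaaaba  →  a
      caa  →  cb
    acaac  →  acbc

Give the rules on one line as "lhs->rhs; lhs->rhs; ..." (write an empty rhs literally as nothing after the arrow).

aa->b; ba->a

  | bcacbbb
  | acccc
  | cccb
  | bacb => acb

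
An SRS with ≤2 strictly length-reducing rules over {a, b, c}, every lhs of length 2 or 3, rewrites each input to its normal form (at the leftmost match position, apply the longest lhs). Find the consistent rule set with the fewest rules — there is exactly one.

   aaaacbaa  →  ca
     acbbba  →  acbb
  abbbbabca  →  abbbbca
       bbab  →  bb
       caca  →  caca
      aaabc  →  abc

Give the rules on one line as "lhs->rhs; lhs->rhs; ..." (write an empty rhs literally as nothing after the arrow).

aa->; ba->

  | aaaacbaa => aacbaa => cbaa => ca
  | acbbba => acbb
  | abbbbabca => abbbbca
  | bbab => bb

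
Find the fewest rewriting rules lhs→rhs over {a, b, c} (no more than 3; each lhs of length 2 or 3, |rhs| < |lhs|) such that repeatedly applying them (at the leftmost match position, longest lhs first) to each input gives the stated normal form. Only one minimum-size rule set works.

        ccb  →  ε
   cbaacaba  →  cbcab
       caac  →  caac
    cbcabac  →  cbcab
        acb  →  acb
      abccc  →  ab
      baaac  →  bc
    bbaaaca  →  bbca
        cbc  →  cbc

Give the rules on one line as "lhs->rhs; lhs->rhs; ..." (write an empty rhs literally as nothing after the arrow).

  | ccb => ε
  | cbaacaba => cbacaba => cbcaba => cbcab
  | caac
  | cbcabac => cbcabc => cbcab

abc->ab; ba->b; ccb->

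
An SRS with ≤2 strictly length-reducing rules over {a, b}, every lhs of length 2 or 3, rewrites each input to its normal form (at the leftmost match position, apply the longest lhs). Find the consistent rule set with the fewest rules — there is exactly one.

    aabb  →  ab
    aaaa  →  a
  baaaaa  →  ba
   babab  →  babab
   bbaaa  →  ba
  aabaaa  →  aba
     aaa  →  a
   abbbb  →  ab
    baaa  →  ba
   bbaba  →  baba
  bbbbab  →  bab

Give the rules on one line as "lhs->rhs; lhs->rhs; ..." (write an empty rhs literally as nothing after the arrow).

aa->a; bb->b

  | aabb => abb => ab
  | aaaa => aaa => aa => a
  | baaaaa => baaaa => baaa => baa => ba
  | babab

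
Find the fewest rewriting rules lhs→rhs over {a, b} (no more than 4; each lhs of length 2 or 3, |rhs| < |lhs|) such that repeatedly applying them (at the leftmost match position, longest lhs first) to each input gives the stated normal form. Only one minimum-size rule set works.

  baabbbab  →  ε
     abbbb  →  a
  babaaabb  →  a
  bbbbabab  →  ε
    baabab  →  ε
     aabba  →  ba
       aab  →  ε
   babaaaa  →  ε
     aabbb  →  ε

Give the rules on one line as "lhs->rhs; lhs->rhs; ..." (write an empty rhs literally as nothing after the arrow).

  | baabbbab => bbbbbab => bbbab => bab => bb => ε
  | abbbb => babb => bba => a
  | babaaabb => bbaaabb => aaabb => babb => bba => a
  | bbbbabab => bbabab => abab => bab => bb => ε

aa->b; ab->b; abb->ba; bb->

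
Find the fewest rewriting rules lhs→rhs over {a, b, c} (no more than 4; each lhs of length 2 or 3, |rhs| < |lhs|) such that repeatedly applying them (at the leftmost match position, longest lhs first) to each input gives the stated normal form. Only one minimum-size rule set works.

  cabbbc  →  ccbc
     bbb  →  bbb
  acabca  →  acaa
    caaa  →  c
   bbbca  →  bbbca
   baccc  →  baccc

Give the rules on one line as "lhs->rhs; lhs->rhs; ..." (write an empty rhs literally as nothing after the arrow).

aaa->; abb->c; abc->a

  | cabbbc => ccbc
  | bbb
  | acabca => acaa
  | caaa => c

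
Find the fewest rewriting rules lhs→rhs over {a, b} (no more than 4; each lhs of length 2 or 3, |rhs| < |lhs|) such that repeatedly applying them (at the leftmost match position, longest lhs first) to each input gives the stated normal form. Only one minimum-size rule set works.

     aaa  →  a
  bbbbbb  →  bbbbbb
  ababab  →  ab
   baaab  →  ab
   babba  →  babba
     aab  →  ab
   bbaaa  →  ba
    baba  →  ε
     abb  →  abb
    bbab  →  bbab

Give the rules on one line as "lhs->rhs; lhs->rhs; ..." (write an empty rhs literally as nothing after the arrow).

aa->a; aba->aa; baa->

  | aaa => aa => a
  | bbbbbb
  | ababab => aabab => abab => aab => ab
  | baaab => ab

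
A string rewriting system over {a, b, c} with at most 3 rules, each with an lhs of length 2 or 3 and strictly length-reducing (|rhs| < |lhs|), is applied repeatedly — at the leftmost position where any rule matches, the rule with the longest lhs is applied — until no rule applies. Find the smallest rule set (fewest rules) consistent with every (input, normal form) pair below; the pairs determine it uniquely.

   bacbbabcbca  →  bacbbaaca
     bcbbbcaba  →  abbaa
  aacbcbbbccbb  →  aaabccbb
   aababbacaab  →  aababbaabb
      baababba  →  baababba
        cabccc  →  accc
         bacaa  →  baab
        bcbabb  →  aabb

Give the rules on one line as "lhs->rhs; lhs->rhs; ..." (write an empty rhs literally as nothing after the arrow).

bcb->a; caa->ab; cab->a

  | bacbbabcbca => bacbbaaca
  | bcbbbcaba => abbcaba => abbaa
  | aacbcbbbccbb => aacabbccbb => aaabccbb
  | aababbacaab => aababbaabb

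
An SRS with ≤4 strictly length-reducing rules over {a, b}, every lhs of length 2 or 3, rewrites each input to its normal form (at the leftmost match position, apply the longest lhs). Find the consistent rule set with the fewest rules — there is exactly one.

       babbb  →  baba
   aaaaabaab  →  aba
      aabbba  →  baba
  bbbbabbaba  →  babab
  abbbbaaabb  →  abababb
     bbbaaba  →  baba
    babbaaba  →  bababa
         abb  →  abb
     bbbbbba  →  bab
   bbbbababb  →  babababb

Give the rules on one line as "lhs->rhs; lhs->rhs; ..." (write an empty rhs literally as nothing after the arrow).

  | babbb => baba
  | aaaaabaab => aaabaab => abaab => abbb => aba
  | aabbba => bbbba => baba
  | bbbbabbaba => bababbaba => bababba => babab

aa->; aab->bb; bba->b; bbb->ba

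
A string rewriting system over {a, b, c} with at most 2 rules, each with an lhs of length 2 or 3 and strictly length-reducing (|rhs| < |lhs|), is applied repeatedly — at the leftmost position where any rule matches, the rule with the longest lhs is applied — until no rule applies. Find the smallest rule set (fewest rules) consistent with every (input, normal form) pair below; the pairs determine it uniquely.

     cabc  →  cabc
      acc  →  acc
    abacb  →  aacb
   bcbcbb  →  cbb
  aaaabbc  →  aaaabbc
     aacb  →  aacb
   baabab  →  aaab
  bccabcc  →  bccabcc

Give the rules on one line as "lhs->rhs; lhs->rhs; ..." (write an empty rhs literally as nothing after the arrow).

  | cabc
  | acc
  | abacb => aacb
  | bcbcbb => cbb

ba->a; bcb->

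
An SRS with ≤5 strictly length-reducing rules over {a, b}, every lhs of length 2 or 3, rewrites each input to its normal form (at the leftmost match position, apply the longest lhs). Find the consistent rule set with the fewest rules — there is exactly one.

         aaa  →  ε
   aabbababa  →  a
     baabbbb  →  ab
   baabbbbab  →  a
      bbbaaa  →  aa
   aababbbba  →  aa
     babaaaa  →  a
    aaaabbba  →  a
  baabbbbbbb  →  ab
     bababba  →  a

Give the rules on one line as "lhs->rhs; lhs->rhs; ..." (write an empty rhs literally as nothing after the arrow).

  | aaa => ba => ε
  | aabbababa => aabababa => aaaba => baba => a
  | baabbbb => abbbb => abbb => abb => ab
  | baabbbbab => abbbbab => abbbab => abbab => abab => a

aaa->ba; ba->; bab->; bb->b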